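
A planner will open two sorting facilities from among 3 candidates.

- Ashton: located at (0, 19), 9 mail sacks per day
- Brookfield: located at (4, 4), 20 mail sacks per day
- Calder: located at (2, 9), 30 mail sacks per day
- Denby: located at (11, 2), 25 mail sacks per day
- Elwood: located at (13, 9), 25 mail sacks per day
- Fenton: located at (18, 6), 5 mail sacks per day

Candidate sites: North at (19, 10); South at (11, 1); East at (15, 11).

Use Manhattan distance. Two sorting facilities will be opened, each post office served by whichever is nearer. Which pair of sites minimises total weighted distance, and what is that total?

Evaluate every pair (each demand assigned to the nearer of the two):
  {South, East}: total = 1022
  {North, South}: total = 1187
  {North, East}: total = 1467
Best pair: {South, East} with total 1022.

{South, East}, total 1022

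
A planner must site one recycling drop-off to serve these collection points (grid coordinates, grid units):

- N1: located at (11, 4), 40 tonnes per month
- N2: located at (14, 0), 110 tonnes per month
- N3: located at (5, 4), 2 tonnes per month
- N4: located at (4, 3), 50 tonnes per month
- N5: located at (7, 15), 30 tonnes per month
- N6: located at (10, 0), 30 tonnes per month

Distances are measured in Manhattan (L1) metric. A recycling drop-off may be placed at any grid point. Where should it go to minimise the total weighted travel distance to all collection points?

Manhattan distance separates: Σwᵢ(|x−xᵢ|+|y−yᵢ|) = Σwᵢ|x−xᵢ| + Σwᵢ|y−yᵢ|, so x and y are optimised independently as 1-D weighted medians.
Total weight W = 262; half = 131.
x-coordinate, sorted with cumulative weight:
  x=4 (N4, w=50) cum 50
  x=5 (N3, w=2) cum 52
  x=7 (N5, w=30) cum 82
  x=10 (N6, w=30) cum 112
  x=11 (N1, w=40) cum 152  ← median
  x=14 (N2, w=110) cum 262
⇒ x* = 11
y-coordinate, sorted with cumulative weight:
  y=0 (N2, w=110) cum 110
  y=0 (N6, w=30) cum 140  ← median
  y=3 (N4, w=50) cum 190
  y=4 (N1, w=40) cum 230
  y=4 (N3, w=2) cum 232
  y=15 (N5, w=30) cum 262
⇒ y* = 0

(11, 0)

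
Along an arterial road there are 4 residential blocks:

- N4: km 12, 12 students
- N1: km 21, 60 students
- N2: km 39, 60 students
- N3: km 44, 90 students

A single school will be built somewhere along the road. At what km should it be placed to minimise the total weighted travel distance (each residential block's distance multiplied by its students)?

x = 39

For a sum of weighted absolute distances on a line, the optimum is the weighted median (not the mean). Total weight W = 222; half-weight = 111.
Sort by position and accumulate weight:
  km 12 (N4, w=12) → cum 12
  km 21 (N1, w=60) → cum 72
  km 39 (N2, w=60) → cum 132  ≥ 111 → median here
  km 44 (N3, w=90) → cum 222
Optimal location: km 39.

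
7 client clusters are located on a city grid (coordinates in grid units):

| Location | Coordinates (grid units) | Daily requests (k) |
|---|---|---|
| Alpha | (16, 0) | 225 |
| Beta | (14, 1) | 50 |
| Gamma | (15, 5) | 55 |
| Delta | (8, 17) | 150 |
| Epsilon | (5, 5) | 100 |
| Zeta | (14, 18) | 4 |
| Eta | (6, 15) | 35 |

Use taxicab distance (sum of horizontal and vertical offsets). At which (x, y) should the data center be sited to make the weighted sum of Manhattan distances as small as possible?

(14, 5)

Manhattan distance separates: Σwᵢ(|x−xᵢ|+|y−yᵢ|) = Σwᵢ|x−xᵢ| + Σwᵢ|y−yᵢ|, so x and y are optimised independently as 1-D weighted medians.
Total weight W = 619; half = 309.5.
x-coordinate, sorted with cumulative weight:
  x=5 (Epsilon, w=100) cum 100
  x=6 (Eta, w=35) cum 135
  x=8 (Delta, w=150) cum 285
  x=14 (Beta, w=50) cum 335  ← median
  x=14 (Zeta, w=4) cum 339
  x=15 (Gamma, w=55) cum 394
  x=16 (Alpha, w=225) cum 619
⇒ x* = 14
y-coordinate, sorted with cumulative weight:
  y=0 (Alpha, w=225) cum 225
  y=1 (Beta, w=50) cum 275
  y=5 (Gamma, w=55) cum 330  ← median
  y=5 (Epsilon, w=100) cum 430
  y=15 (Eta, w=35) cum 465
  y=17 (Delta, w=150) cum 615
  y=18 (Zeta, w=4) cum 619
⇒ y* = 5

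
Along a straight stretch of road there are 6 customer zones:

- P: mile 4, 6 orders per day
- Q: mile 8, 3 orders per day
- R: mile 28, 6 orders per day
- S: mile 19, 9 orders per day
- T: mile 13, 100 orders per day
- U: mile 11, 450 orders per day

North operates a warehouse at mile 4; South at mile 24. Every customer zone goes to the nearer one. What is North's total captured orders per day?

559

The indifferent point is the midpoint (4+24)/2 = 14; customer zones left of it (closer to North at 4) go to North, those right go to South.
  P at 4 (w=6) → North
  Q at 8 (w=3) → North
  U at 11 (w=450) → North
  T at 13 (w=100) → North
  S at 19 (w=9) → South
  R at 28 (w=6) → South
North captures 559; South captures 15.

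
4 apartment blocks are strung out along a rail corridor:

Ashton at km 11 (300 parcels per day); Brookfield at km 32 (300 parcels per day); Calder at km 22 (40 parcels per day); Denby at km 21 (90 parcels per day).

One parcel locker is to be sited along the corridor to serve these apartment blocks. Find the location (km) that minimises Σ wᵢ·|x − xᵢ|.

x = 21

For a sum of weighted absolute distances on a line, the optimum is the weighted median (not the mean). Total weight W = 730; half-weight = 365.
Sort by position and accumulate weight:
  km 11 (Ashton, w=300) → cum 300
  km 21 (Denby, w=90) → cum 390  ≥ 365 → median here
  km 22 (Calder, w=40) → cum 430
  km 32 (Brookfield, w=300) → cum 730
Optimal location: km 21.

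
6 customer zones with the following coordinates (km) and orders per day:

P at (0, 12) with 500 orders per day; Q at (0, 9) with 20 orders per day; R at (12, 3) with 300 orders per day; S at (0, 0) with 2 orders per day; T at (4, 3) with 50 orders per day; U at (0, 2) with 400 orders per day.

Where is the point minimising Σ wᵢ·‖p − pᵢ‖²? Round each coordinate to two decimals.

The minimiser of Σwᵢ‖p−pᵢ‖² is the weighted centroid p* = (Σwᵢpᵢ)/(Σwᵢ).
Σwᵢ = 1272.
Σwᵢxᵢ = 500·0 + 20·0 + 300·12 + 2·0 + 50·4 + 400·0 = 3800.
Σwᵢyᵢ = 500·12 + 20·9 + 300·3 + 2·0 + 50·3 + 400·2 = 8030.
x* = 3800/1272 = 2.99, y* = 8030/1272 = 6.31.

(2.99, 6.31)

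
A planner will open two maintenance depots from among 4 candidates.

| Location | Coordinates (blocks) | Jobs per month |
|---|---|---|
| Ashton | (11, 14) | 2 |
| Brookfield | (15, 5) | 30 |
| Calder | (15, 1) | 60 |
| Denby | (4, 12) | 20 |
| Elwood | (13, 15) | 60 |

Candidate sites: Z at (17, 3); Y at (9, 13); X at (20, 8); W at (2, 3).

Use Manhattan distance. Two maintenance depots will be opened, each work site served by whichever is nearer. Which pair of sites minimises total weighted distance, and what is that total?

Evaluate every pair (each demand assigned to the nearer of the two):
  {Z, Y}: total = 846
  {Y, X}: total = 1446
  {Z, W}: total = 1574
  {Z, X}: total = 1630
  {Y, W}: total = 1806
  {X, W}: total = 2050
Best pair: {Z, Y} with total 846.

{Z, Y}, total 846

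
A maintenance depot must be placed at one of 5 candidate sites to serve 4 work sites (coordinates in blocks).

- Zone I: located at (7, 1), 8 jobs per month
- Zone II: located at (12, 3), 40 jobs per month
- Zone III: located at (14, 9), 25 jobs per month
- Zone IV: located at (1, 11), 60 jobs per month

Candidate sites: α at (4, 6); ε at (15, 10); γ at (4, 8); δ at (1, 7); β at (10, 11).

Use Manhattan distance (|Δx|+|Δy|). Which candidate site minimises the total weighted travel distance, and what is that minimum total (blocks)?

β, total 1194 blocks

Total weighted distance at each candidate:
  α (4, 6): total = 1309
  ε (15, 10): total = 1486
  γ (4, 8): total = 1235
  δ (1, 7): total = 1311
  β (10, 11): total = 1194
Minimum is at β with total 1194 blocks.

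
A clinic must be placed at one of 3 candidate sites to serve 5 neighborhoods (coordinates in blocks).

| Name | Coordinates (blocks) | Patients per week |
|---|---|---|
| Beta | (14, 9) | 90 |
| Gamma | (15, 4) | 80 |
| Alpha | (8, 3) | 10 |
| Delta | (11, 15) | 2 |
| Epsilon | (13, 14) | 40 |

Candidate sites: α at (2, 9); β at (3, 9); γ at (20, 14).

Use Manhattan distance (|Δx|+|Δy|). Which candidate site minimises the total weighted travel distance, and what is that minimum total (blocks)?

Total weighted distance at each candidate:
  α (2, 9): total = 3310
  β (3, 9): total = 3088
  γ (20, 14): total = 2720
Minimum is at γ with total 2720 blocks.

γ, total 2720 blocks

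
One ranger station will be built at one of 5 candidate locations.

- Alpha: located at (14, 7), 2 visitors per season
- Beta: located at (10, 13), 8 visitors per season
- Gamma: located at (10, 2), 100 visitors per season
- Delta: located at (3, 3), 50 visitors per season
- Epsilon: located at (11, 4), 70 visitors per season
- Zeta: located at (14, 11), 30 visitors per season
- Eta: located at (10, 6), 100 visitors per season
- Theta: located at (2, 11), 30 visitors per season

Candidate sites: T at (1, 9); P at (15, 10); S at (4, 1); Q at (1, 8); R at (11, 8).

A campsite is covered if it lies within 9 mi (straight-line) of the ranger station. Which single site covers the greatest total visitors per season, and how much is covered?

Coverage radius r = 9 mi; a point is covered iff (Δx)²+(Δy)² ≤ 9² = 81.
  T (1, 9): covers {Delta, Theta} → 80
  P (15, 10): covers {Alpha, Beta, Epsilon, Zeta, Eta} → 210
  S (4, 1): covers {Gamma, Delta, Epsilon, Eta} → 320
  Q (1, 8): covers {Delta, Theta} → 80
  R (11, 8): covers {Alpha, Beta, Gamma, Epsilon, Zeta, Eta} → 310
Maximum coverage at S: 320 visitors per season.

S, covering 320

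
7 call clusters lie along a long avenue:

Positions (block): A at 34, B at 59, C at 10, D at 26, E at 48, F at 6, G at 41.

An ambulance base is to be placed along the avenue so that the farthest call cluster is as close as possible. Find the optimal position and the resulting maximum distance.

location 32.5, max distance 26.5

The 1-center on a line is the midpoint of the two extreme points: leftmost at 6, rightmost at 59.
Optimal location = (6 + 59)/2 = 32.5; maximum distance = (59 − 6)/2 = 26.5.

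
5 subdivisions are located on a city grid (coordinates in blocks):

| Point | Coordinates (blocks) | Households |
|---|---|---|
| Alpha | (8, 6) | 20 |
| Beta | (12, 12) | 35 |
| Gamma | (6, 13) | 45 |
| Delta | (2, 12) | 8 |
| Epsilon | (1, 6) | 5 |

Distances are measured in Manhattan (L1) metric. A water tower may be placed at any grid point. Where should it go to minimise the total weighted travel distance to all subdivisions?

(6, 12)

Manhattan distance separates: Σwᵢ(|x−xᵢ|+|y−yᵢ|) = Σwᵢ|x−xᵢ| + Σwᵢ|y−yᵢ|, so x and y are optimised independently as 1-D weighted medians.
Total weight W = 113; half = 56.5.
x-coordinate, sorted with cumulative weight:
  x=1 (Epsilon, w=5) cum 5
  x=2 (Delta, w=8) cum 13
  x=6 (Gamma, w=45) cum 58  ← median
  x=8 (Alpha, w=20) cum 78
  x=12 (Beta, w=35) cum 113
⇒ x* = 6
y-coordinate, sorted with cumulative weight:
  y=6 (Alpha, w=20) cum 20
  y=6 (Epsilon, w=5) cum 25
  y=12 (Beta, w=35) cum 60  ← median
  y=12 (Delta, w=8) cum 68
  y=13 (Gamma, w=45) cum 113
⇒ y* = 12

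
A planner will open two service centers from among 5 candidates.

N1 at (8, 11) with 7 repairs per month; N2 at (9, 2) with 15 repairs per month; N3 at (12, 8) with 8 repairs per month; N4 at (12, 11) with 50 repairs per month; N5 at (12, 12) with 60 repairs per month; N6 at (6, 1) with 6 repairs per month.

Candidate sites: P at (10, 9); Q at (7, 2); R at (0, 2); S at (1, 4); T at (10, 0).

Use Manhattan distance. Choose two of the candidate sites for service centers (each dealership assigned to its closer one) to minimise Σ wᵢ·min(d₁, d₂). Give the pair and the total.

{P, Q}, total 594

Evaluate every pair (each demand assigned to the nearer of the two):
  {P, Q}: total = 594
  {P, T}: total = 627
  {P, R}: total = 714
  {P, S}: total = 720
  {Q, T}: total = 1682
  {R, T}: total = 1736
  {S, T}: total = 1736
  {Q, R}: total = 1800
  {Q, S}: total = 1800
  {R, S}: total = 2435
Best pair: {P, Q} with total 594.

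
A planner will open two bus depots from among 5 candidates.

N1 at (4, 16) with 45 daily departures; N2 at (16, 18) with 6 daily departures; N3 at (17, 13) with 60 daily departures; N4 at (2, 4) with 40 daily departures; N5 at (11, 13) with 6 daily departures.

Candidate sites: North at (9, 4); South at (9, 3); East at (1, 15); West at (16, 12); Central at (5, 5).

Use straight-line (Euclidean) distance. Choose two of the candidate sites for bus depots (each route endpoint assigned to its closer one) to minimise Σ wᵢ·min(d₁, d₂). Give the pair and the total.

Evaluate every pair (each demand assigned to the nearer of the two):
  {East, West}: total = 735.6
  {West, Central}: total = 775.0
  {North, West}: total = 1000.7
  {South, West}: total = 1003.5
  {East, Central}: total = 1285.9
  {North, East}: total = 1291.9
  {South, East}: total = 1346.5
  {North, Central}: total = 1495.3
  {South, Central}: total = 1551.2
  {North, South}: total = 1736.7
Best pair: {East, West} with total 735.6.

{East, West}, total 735.6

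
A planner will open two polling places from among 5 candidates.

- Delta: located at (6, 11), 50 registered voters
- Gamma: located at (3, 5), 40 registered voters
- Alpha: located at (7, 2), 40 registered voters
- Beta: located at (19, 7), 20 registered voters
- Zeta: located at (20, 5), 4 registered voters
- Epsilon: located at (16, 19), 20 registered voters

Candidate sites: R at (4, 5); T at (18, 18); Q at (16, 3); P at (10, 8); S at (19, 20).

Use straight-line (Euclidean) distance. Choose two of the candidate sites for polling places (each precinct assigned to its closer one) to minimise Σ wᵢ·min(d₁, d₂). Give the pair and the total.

Evaluate every pair (each demand assigned to the nearer of the two):
  {R, T}: total = 844.2
  {R, S}: total = 909.3
  {R, P}: total = 933.2
  {R, Q}: total = 963.8
  {T, P}: total = 1090.5
  {P, S}: total = 1109.1
  {Q, P}: total = 1191.4
  {T, Q}: total = 1691.3
  {Q, S}: total = 1709.8
  {T, S}: total = 2583.5
Best pair: {R, T} with total 844.2.

{R, T}, total 844.2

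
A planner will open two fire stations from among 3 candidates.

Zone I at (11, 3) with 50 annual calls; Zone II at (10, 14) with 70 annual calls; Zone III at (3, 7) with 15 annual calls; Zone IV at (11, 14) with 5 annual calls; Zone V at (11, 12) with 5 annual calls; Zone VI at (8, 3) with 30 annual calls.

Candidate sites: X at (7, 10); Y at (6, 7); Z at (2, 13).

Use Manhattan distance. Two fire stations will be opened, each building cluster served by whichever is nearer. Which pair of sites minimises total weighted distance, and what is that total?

{X, Y}, total 1235

Evaluate every pair (each demand assigned to the nearer of the two):
  {X, Y}: total = 1235
  {Y, Z}: total = 1405
  {X, Z}: total = 1455
Best pair: {X, Y} with total 1235.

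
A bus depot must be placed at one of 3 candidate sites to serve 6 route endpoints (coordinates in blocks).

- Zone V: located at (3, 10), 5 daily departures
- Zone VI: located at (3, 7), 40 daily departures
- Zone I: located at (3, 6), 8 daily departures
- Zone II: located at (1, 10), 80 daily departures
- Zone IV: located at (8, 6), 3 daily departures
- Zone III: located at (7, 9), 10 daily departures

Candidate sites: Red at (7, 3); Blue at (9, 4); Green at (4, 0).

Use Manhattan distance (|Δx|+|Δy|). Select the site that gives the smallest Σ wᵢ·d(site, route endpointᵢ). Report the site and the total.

Total weighted distance at each candidate:
  Red (7, 3): total = 1543
  Blue (9, 4): total = 1683
  Green (4, 0): total = 1621
Minimum is at Red with total 1543 blocks.

Red, total 1543 blocks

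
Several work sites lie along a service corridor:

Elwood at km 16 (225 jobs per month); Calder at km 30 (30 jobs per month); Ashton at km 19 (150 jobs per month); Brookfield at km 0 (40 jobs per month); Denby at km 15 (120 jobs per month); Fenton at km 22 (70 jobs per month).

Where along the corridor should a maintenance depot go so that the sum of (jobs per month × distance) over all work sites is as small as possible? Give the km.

For a sum of weighted absolute distances on a line, the optimum is the weighted median (not the mean). Total weight W = 635; half-weight = 317.5.
Sort by position and accumulate weight:
  km 0 (Brookfield, w=40) → cum 40
  km 15 (Denby, w=120) → cum 160
  km 16 (Elwood, w=225) → cum 385  ≥ 317.5 → median here
  km 19 (Ashton, w=150) → cum 535
  km 22 (Fenton, w=70) → cum 605
  km 30 (Calder, w=30) → cum 635
Optimal location: km 16.

x = 16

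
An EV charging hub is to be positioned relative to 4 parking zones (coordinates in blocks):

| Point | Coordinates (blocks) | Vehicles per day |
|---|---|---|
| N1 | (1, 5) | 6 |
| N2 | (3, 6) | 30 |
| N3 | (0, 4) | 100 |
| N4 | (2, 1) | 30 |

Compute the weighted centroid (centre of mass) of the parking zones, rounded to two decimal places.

The minimiser of Σwᵢ‖p−pᵢ‖² is the weighted centroid p* = (Σwᵢpᵢ)/(Σwᵢ).
Σwᵢ = 166.
Σwᵢxᵢ = 6·1 + 30·3 + 100·0 + 30·2 = 156.
Σwᵢyᵢ = 6·5 + 30·6 + 100·4 + 30·1 = 640.
x* = 156/166 = 0.94, y* = 640/166 = 3.86.

(0.94, 3.86)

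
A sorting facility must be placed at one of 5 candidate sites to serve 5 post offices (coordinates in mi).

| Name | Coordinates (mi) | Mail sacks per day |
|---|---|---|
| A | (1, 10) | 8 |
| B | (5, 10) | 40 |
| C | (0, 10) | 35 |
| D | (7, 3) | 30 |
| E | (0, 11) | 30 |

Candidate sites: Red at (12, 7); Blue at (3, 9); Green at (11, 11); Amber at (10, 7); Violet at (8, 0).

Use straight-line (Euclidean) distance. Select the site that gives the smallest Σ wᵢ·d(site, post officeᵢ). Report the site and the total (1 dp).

Total weighted distance at each candidate:
  Red (12, 7): total = 1400.3
  Blue (3, 9): total = 542.5
  Green (11, 11): total = 1308.6
  Amber (10, 7): total = 1147.7
  Violet (8, 0): total = 1466.4
Minimum is at Blue with total 542.5 mi.

Blue, total 542.5 mi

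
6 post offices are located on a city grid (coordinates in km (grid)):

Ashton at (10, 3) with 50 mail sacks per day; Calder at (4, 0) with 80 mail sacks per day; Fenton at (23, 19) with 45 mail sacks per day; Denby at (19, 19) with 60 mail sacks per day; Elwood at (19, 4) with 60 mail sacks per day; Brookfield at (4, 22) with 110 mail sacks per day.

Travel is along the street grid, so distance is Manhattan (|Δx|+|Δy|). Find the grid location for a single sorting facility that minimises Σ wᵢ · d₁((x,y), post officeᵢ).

Manhattan distance separates: Σwᵢ(|x−xᵢ|+|y−yᵢ|) = Σwᵢ|x−xᵢ| + Σwᵢ|y−yᵢ|, so x and y are optimised independently as 1-D weighted medians.
Total weight W = 405; half = 202.5.
x-coordinate, sorted with cumulative weight:
  x=4 (Calder, w=80) cum 80
  x=4 (Brookfield, w=110) cum 190
  x=10 (Ashton, w=50) cum 240  ← median
  x=19 (Denby, w=60) cum 300
  x=19 (Elwood, w=60) cum 360
  x=23 (Fenton, w=45) cum 405
⇒ x* = 10
y-coordinate, sorted with cumulative weight:
  y=0 (Calder, w=80) cum 80
  y=3 (Ashton, w=50) cum 130
  y=4 (Elwood, w=60) cum 190
  y=19 (Fenton, w=45) cum 235  ← median
  y=19 (Denby, w=60) cum 295
  y=22 (Brookfield, w=110) cum 405
⇒ y* = 19

(10, 19)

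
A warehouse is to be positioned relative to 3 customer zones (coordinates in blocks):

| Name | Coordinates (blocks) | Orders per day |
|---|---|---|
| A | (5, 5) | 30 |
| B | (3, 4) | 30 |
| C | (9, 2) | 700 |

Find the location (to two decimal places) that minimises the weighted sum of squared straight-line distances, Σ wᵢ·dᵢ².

(8.61, 2.20)

The minimiser of Σwᵢ‖p−pᵢ‖² is the weighted centroid p* = (Σwᵢpᵢ)/(Σwᵢ).
Σwᵢ = 760.
Σwᵢxᵢ = 30·5 + 30·3 + 700·9 = 6540.
Σwᵢyᵢ = 30·5 + 30·4 + 700·2 = 1670.
x* = 6540/760 = 8.61, y* = 1670/760 = 2.20.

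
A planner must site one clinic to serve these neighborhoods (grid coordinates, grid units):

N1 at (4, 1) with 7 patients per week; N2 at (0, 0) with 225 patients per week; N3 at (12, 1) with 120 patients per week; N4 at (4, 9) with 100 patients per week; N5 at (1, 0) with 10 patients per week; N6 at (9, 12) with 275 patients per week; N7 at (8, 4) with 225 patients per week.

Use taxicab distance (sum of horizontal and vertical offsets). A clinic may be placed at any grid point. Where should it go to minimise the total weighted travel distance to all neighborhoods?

(8, 4)

Manhattan distance separates: Σwᵢ(|x−xᵢ|+|y−yᵢ|) = Σwᵢ|x−xᵢ| + Σwᵢ|y−yᵢ|, so x and y are optimised independently as 1-D weighted medians.
Total weight W = 962; half = 481.
x-coordinate, sorted with cumulative weight:
  x=0 (N2, w=225) cum 225
  x=1 (N5, w=10) cum 235
  x=4 (N1, w=7) cum 242
  x=4 (N4, w=100) cum 342
  x=8 (N7, w=225) cum 567  ← median
  x=9 (N6, w=275) cum 842
  x=12 (N3, w=120) cum 962
⇒ x* = 8
y-coordinate, sorted with cumulative weight:
  y=0 (N2, w=225) cum 225
  y=0 (N5, w=10) cum 235
  y=1 (N1, w=7) cum 242
  y=1 (N3, w=120) cum 362
  y=4 (N7, w=225) cum 587  ← median
  y=9 (N4, w=100) cum 687
  y=12 (N6, w=275) cum 962
⇒ y* = 4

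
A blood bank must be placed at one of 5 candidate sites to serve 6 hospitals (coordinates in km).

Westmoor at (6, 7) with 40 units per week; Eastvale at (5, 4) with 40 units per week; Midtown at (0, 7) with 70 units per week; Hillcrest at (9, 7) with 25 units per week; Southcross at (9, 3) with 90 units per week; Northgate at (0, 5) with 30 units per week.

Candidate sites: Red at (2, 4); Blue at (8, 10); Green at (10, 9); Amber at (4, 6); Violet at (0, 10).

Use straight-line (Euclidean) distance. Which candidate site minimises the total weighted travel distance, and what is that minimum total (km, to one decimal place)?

Total weighted distance at each candidate:
  Red (2, 4): total = 1466.3
  Blue (8, 10): total = 2009.1
  Green (10, 9): total = 2102.1
  Amber (4, 6): total = 1243.5
  Violet (0, 10): total = 2204.1
Minimum is at Amber with total 1243.5 km.

Amber, total 1243.5 km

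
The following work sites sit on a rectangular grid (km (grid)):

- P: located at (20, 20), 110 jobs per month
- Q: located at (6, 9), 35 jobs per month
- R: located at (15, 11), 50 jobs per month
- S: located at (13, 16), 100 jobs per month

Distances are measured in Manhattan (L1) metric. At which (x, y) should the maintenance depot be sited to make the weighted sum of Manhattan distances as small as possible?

Manhattan distance separates: Σwᵢ(|x−xᵢ|+|y−yᵢ|) = Σwᵢ|x−xᵢ| + Σwᵢ|y−yᵢ|, so x and y are optimised independently as 1-D weighted medians.
Total weight W = 295; half = 147.5.
x-coordinate, sorted with cumulative weight:
  x=6 (Q, w=35) cum 35
  x=13 (S, w=100) cum 135
  x=15 (R, w=50) cum 185  ← median
  x=20 (P, w=110) cum 295
⇒ x* = 15
y-coordinate, sorted with cumulative weight:
  y=9 (Q, w=35) cum 35
  y=11 (R, w=50) cum 85
  y=16 (S, w=100) cum 185  ← median
  y=20 (P, w=110) cum 295
⇒ y* = 16

(15, 16)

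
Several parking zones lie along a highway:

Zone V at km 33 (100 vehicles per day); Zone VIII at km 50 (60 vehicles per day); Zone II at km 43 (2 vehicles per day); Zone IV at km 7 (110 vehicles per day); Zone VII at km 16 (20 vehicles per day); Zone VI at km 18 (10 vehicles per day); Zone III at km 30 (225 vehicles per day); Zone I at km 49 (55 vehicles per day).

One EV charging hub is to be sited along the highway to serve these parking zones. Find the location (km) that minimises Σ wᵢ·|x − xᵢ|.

For a sum of weighted absolute distances on a line, the optimum is the weighted median (not the mean). Total weight W = 582; half-weight = 291.
Sort by position and accumulate weight:
  km 7 (Zone IV, w=110) → cum 110
  km 16 (Zone VII, w=20) → cum 130
  km 18 (Zone VI, w=10) → cum 140
  km 30 (Zone III, w=225) → cum 365  ≥ 291 → median here
  km 33 (Zone V, w=100) → cum 465
  km 43 (Zone II, w=2) → cum 467
  km 49 (Zone I, w=55) → cum 522
  km 50 (Zone VIII, w=60) → cum 582
Optimal location: km 30.

x = 30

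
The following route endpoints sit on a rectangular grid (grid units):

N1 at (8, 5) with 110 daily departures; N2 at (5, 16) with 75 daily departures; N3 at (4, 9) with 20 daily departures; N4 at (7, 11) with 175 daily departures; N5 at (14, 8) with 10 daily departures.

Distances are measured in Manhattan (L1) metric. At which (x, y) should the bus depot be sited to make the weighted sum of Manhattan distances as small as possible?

(7, 11)

Manhattan distance separates: Σwᵢ(|x−xᵢ|+|y−yᵢ|) = Σwᵢ|x−xᵢ| + Σwᵢ|y−yᵢ|, so x and y are optimised independently as 1-D weighted medians.
Total weight W = 390; half = 195.
x-coordinate, sorted with cumulative weight:
  x=4 (N3, w=20) cum 20
  x=5 (N2, w=75) cum 95
  x=7 (N4, w=175) cum 270  ← median
  x=8 (N1, w=110) cum 380
  x=14 (N5, w=10) cum 390
⇒ x* = 7
y-coordinate, sorted with cumulative weight:
  y=5 (N1, w=110) cum 110
  y=8 (N5, w=10) cum 120
  y=9 (N3, w=20) cum 140
  y=11 (N4, w=175) cum 315  ← median
  y=16 (N2, w=75) cum 390
⇒ y* = 11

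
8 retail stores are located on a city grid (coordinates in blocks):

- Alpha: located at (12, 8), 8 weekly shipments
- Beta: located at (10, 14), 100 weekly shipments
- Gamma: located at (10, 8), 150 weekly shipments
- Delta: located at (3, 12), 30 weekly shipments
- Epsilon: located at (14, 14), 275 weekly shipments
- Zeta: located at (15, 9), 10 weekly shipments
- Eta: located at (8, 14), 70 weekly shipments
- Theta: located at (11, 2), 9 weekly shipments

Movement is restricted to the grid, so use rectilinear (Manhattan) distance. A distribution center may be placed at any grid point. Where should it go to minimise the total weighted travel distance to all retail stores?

Manhattan distance separates: Σwᵢ(|x−xᵢ|+|y−yᵢ|) = Σwᵢ|x−xᵢ| + Σwᵢ|y−yᵢ|, so x and y are optimised independently as 1-D weighted medians.
Total weight W = 652; half = 326.
x-coordinate, sorted with cumulative weight:
  x=3 (Delta, w=30) cum 30
  x=8 (Eta, w=70) cum 100
  x=10 (Beta, w=100) cum 200
  x=10 (Gamma, w=150) cum 350  ← median
  x=11 (Theta, w=9) cum 359
  x=12 (Alpha, w=8) cum 367
  x=14 (Epsilon, w=275) cum 642
  x=15 (Zeta, w=10) cum 652
⇒ x* = 10
y-coordinate, sorted with cumulative weight:
  y=2 (Theta, w=9) cum 9
  y=8 (Alpha, w=8) cum 17
  y=8 (Gamma, w=150) cum 167
  y=9 (Zeta, w=10) cum 177
  y=12 (Delta, w=30) cum 207
  y=14 (Beta, w=100) cum 307
  y=14 (Epsilon, w=275) cum 582  ← median
  y=14 (Eta, w=70) cum 652
⇒ y* = 14

(10, 14)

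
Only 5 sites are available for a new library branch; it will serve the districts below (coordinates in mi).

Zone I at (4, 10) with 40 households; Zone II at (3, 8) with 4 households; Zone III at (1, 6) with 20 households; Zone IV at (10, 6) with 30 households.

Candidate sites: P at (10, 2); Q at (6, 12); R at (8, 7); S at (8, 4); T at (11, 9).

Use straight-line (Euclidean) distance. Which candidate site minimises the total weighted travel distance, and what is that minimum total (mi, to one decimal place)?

R, total 428.9 mi

Total weighted distance at each candidate:
  P (10, 2): total = 753.9
  Q (6, 12): total = 505.7
  R (8, 7): total = 428.9
  S (8, 4): total = 544.5
  T (11, 9): total = 618.8
Minimum is at R with total 428.9 mi.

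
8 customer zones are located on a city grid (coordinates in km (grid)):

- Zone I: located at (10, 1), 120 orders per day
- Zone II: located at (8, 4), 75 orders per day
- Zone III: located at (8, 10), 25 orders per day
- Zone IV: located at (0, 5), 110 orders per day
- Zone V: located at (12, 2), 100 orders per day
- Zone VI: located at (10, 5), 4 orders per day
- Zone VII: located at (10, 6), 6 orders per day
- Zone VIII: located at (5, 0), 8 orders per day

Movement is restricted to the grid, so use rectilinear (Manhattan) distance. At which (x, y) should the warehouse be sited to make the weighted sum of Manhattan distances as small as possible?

(10, 2)

Manhattan distance separates: Σwᵢ(|x−xᵢ|+|y−yᵢ|) = Σwᵢ|x−xᵢ| + Σwᵢ|y−yᵢ|, so x and y are optimised independently as 1-D weighted medians.
Total weight W = 448; half = 224.
x-coordinate, sorted with cumulative weight:
  x=0 (Zone IV, w=110) cum 110
  x=5 (Zone VIII, w=8) cum 118
  x=8 (Zone II, w=75) cum 193
  x=8 (Zone III, w=25) cum 218
  x=10 (Zone I, w=120) cum 338  ← median
  x=10 (Zone VI, w=4) cum 342
  x=10 (Zone VII, w=6) cum 348
  x=12 (Zone V, w=100) cum 448
⇒ x* = 10
y-coordinate, sorted with cumulative weight:
  y=0 (Zone VIII, w=8) cum 8
  y=1 (Zone I, w=120) cum 128
  y=2 (Zone V, w=100) cum 228  ← median
  y=4 (Zone II, w=75) cum 303
  y=5 (Zone IV, w=110) cum 413
  y=5 (Zone VI, w=4) cum 417
  y=6 (Zone VII, w=6) cum 423
  y=10 (Zone III, w=25) cum 448
⇒ y* = 2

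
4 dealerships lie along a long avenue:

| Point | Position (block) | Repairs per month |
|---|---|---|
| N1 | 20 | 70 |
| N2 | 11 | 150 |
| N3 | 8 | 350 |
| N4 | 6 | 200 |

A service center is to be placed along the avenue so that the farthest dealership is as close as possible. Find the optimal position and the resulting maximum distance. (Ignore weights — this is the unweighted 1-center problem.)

The 1-center on a line is the midpoint of the two extreme points: leftmost at 6, rightmost at 20.
Optimal location = (6 + 20)/2 = 13; maximum distance = (20 − 6)/2 = 7.

location 13, max distance 7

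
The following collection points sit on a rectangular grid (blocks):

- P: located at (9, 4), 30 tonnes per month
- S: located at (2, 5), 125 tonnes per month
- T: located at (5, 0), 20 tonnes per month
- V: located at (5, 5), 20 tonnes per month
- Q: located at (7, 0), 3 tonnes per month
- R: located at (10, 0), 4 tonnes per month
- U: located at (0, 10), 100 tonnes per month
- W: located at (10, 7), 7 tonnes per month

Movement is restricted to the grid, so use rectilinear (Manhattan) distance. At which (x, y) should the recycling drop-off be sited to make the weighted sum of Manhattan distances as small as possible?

(2, 5)

Manhattan distance separates: Σwᵢ(|x−xᵢ|+|y−yᵢ|) = Σwᵢ|x−xᵢ| + Σwᵢ|y−yᵢ|, so x and y are optimised independently as 1-D weighted medians.
Total weight W = 309; half = 154.5.
x-coordinate, sorted with cumulative weight:
  x=0 (U, w=100) cum 100
  x=2 (S, w=125) cum 225  ← median
  x=5 (T, w=20) cum 245
  x=5 (V, w=20) cum 265
  x=7 (Q, w=3) cum 268
  x=9 (P, w=30) cum 298
  x=10 (R, w=4) cum 302
  x=10 (W, w=7) cum 309
⇒ x* = 2
y-coordinate, sorted with cumulative weight:
  y=0 (T, w=20) cum 20
  y=0 (Q, w=3) cum 23
  y=0 (R, w=4) cum 27
  y=4 (P, w=30) cum 57
  y=5 (S, w=125) cum 182  ← median
  y=5 (V, w=20) cum 202
  y=7 (W, w=7) cum 209
  y=10 (U, w=100) cum 309
⇒ y* = 5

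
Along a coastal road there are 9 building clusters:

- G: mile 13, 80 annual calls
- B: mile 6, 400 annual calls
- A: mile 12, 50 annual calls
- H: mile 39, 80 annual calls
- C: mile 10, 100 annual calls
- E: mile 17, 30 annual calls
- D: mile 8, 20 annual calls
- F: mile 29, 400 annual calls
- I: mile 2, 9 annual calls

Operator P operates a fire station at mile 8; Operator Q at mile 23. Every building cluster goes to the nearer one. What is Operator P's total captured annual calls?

The indifferent point is the midpoint (8+23)/2 = 15.5; building clusters left of it (closer to Operator P at 8) go to Operator P, those right go to Operator Q.
  I at 2 (w=9) → Operator P
  B at 6 (w=400) → Operator P
  D at 8 (w=20) → Operator P
  C at 10 (w=100) → Operator P
  A at 12 (w=50) → Operator P
  G at 13 (w=80) → Operator P
  E at 17 (w=30) → Operator Q
  F at 29 (w=400) → Operator Q
  H at 39 (w=80) → Operator Q
Operator P captures 659; Operator Q captures 510.

659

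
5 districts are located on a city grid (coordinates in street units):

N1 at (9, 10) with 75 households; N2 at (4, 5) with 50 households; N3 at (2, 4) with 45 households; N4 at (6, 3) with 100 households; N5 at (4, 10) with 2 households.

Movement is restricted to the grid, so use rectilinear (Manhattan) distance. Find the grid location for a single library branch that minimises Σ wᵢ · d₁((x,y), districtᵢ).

(6, 4)

Manhattan distance separates: Σwᵢ(|x−xᵢ|+|y−yᵢ|) = Σwᵢ|x−xᵢ| + Σwᵢ|y−yᵢ|, so x and y are optimised independently as 1-D weighted medians.
Total weight W = 272; half = 136.
x-coordinate, sorted with cumulative weight:
  x=2 (N3, w=45) cum 45
  x=4 (N2, w=50) cum 95
  x=4 (N5, w=2) cum 97
  x=6 (N4, w=100) cum 197  ← median
  x=9 (N1, w=75) cum 272
⇒ x* = 6
y-coordinate, sorted with cumulative weight:
  y=3 (N4, w=100) cum 100
  y=4 (N3, w=45) cum 145  ← median
  y=5 (N2, w=50) cum 195
  y=10 (N1, w=75) cum 270
  y=10 (N5, w=2) cum 272
⇒ y* = 4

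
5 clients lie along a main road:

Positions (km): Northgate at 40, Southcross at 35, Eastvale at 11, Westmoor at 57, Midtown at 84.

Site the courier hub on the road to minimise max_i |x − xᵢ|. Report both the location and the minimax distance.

location 47.5, max distance 36.5

The 1-center on a line is the midpoint of the two extreme points: leftmost at 11, rightmost at 84.
Optimal location = (11 + 84)/2 = 47.5; maximum distance = (84 − 11)/2 = 36.5.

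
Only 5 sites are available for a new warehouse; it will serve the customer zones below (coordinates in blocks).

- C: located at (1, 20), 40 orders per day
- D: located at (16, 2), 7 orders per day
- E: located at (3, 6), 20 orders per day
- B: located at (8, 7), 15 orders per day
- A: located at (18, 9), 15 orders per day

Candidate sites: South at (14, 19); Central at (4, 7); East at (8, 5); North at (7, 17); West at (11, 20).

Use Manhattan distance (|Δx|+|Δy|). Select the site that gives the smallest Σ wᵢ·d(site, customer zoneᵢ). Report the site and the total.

Total weighted distance at each candidate:
  South (14, 19): total = 1653
  Central (4, 7): total = 1099
  East (8, 5): total = 1317
  North (7, 17): total = 1278
  West (11, 20): total = 1511
Minimum is at Central with total 1099 blocks.

Central, total 1099 blocks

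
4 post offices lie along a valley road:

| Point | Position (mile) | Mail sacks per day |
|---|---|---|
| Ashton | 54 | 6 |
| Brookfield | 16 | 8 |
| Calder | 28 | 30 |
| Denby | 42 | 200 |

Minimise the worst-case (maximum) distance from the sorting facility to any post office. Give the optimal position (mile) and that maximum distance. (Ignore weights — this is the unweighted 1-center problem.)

location 35, max distance 19

The 1-center on a line is the midpoint of the two extreme points: leftmost at 16, rightmost at 54.
Optimal location = (16 + 54)/2 = 35; maximum distance = (54 − 16)/2 = 19.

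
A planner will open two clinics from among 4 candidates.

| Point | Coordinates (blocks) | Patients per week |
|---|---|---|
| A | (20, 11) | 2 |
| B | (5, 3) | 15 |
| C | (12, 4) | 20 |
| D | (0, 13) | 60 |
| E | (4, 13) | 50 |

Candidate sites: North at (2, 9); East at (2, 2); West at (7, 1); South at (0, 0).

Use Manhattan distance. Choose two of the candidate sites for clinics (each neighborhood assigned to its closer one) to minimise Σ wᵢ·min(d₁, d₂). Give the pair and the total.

Evaluate every pair (each demand assigned to the nearer of the two):
  {North, West}: total = 920
  {North, East}: total = 1000
  {North, South}: total = 1120
  {East, West}: total = 1696
  {East, South}: total = 1784
  {West, South}: total = 1796
Best pair: {North, West} with total 920.

{North, West}, total 920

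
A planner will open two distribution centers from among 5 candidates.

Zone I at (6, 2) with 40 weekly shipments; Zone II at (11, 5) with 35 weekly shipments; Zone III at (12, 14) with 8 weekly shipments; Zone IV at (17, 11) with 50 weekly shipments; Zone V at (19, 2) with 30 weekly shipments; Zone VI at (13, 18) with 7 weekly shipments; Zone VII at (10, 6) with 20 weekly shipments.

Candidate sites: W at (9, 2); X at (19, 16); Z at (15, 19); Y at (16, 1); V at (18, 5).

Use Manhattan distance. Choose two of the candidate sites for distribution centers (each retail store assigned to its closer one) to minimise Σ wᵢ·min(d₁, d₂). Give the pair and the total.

{W, V}, total 1111

Evaluate every pair (each demand assigned to the nearer of the two):
  {W, V}: total = 1111
  {W, X}: total = 1173
  {W, Z}: total = 1280
  {W, Y}: total = 1325
  {X, Y}: total = 1573
  {Z, V}: total = 1580
  {Y, V}: total = 1581
  {X, V}: total = 1623
  {Z, Y}: total = 1680
  {X, Z}: total = 2885
Best pair: {W, V} with total 1111.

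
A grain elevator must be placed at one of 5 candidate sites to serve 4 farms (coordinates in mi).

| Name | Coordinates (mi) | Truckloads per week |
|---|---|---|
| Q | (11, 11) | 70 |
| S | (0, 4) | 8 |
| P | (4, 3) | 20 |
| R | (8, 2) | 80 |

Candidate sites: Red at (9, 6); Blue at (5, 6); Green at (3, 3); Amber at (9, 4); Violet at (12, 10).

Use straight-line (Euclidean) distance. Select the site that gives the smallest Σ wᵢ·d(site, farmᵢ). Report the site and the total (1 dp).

Total weighted distance at each candidate:
  Red (9, 6): total = 897.2
  Blue (5, 6): total = 1053.0
  Green (3, 3): total = 1245.2
  Amber (9, 4): total = 862.5
  Violet (12, 10): total = 1134.5
Minimum is at Amber with total 862.5 mi.

Amber, total 862.5 mi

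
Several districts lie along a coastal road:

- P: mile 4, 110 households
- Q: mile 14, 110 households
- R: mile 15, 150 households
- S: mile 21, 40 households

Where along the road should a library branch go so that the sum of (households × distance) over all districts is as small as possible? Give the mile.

x = 14

For a sum of weighted absolute distances on a line, the optimum is the weighted median (not the mean). Total weight W = 410; half-weight = 205.
Sort by position and accumulate weight:
  mile 4 (P, w=110) → cum 110
  mile 14 (Q, w=110) → cum 220  ≥ 205 → median here
  mile 15 (R, w=150) → cum 370
  mile 21 (S, w=40) → cum 410
Optimal location: mile 14.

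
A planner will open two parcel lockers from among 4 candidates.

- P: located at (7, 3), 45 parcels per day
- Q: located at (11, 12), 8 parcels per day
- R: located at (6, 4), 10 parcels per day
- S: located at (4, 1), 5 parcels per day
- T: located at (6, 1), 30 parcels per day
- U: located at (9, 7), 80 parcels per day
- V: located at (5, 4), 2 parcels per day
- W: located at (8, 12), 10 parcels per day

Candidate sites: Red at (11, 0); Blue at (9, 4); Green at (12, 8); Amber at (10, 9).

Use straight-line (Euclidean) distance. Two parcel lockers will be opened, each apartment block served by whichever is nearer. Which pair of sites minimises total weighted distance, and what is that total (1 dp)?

Evaluate every pair (each demand assigned to the nearer of the two):
  {Blue, Amber}: total = 535.3
  {Blue, Green}: total = 624.6
  {Red, Blue}: total = 681.6
  {Red, Amber}: total = 731.7
  {Red, Green}: total = 834.3
  {Green, Amber}: total = 938.6
Best pair: {Blue, Amber} with total 535.3.

{Blue, Amber}, total 535.3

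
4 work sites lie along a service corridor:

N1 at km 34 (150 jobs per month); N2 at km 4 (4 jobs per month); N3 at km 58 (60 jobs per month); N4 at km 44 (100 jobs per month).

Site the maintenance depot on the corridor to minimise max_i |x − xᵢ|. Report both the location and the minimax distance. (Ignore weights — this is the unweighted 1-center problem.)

location 31, max distance 27

The 1-center on a line is the midpoint of the two extreme points: leftmost at 4, rightmost at 58.
Optimal location = (4 + 58)/2 = 31; maximum distance = (58 − 4)/2 = 27.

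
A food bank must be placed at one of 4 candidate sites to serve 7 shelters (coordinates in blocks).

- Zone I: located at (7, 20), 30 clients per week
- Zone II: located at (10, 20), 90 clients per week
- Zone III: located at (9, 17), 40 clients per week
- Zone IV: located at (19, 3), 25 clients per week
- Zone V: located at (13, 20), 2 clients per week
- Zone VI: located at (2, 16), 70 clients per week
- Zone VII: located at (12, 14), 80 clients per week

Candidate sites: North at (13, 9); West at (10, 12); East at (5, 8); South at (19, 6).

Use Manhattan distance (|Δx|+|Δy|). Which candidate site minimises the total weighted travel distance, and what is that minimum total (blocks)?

West, total 2922 blocks

Total weighted distance at each candidate:
  North (13, 9): total = 4312
  West (10, 12): total = 2922
  East (5, 8): total = 4795
  South (19, 6): total = 6895
Minimum is at West with total 2922 blocks.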